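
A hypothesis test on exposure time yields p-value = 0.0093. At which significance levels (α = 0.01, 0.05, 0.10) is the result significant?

p = 0.0093. Significant at: α = 0.01, 0.05, 0.1.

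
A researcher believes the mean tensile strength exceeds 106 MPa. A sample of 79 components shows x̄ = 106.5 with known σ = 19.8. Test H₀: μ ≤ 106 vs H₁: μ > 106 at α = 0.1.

z = 0.224. Critical value: 1.28. Fail to reject H₀.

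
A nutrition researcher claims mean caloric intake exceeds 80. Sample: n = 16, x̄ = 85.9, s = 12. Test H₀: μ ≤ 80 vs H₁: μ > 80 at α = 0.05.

t = (85.9 - 80)/(12/√16) = 1.967, df = 15. Critical t = 1.753. Reject H₀.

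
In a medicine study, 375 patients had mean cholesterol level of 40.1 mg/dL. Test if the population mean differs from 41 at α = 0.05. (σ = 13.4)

z = (x̄ - μ₀)/(σ/√n) = (40.1 - 41)/(13.4/√375) = -1.301. Critical value: ±1.96. Since |-1.301| ≤ 1.96, Fail to reject H₀.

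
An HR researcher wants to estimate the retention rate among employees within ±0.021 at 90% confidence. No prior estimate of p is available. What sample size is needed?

Conservative approach: use p = 0.5 (maximizes p(1-p) = 0.25). n = z²(0.25)/E² = 1.645²×0.25/0.021² = 1534.03 → n = 1535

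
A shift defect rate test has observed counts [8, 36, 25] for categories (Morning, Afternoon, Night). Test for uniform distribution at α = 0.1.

Expected = 23 each. χ² = Σ(O-E)²/E = 17.304. df = 2, critical value = 4.605. Reject H₀.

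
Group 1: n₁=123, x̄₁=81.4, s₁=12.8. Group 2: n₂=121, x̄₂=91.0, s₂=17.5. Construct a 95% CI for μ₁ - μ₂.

Difference = -9.6. SE = √(12.8²/123 + 17.5²/121) = 1.965. CI = (-13.45, -5.75)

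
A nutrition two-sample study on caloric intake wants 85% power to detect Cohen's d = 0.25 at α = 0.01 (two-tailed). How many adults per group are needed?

z_{α/2} = 2.576, z_β = Φ⁻¹(0.85) = 1.036. For small effect (d = 0.25): n per group = 2(z_{α/2} + z_β)²/d² = 2(2.576 + 1.036)²/0.25² = 417.5 → 418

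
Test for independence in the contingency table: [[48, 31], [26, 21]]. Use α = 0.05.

χ² = 0.36. df = 1, critical = 3.841. Fail to reject H₀. No evidence of dependence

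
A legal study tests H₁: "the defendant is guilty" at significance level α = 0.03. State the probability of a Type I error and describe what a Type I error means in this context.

P(Type I error) = α = 0.03. A Type I error is rejecting H₀ when H₀ is actually true (false positive) — here, concluding that the defendant is guilty when in fact this is not the case. Consequence: convicting an innocent person.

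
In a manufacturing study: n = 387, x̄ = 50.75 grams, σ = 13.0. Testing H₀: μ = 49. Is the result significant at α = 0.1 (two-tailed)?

z = (50.75 - 49)/(13.0/√387) = 2.648. Since |z| > 1.645, significant at α = 0.1.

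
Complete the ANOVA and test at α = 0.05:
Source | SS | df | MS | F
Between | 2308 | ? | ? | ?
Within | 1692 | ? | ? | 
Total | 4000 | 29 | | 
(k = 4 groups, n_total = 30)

df_between = 3, df_within = 26. MS_between = 769.33, MS_within = 65.08. F = 11.822, F_crit ≈ 2.975. Reject H₀.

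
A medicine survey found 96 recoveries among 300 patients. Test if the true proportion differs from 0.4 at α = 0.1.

p̂ = 0.32, p₀ = 0.4. z = (p̂ - p₀)/√(p₀(1-p₀)/n) = -2.828. Critical: ±1.645. Reject H₀.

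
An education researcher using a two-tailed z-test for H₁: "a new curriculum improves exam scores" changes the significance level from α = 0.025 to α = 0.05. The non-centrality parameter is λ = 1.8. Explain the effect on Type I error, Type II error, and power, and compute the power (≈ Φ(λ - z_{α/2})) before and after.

Increasing α from 0.025 to 0.05:
• Type I error rate increases (α is the Type I rate by definition).
• Critical value moves from z_{α/2} = 2.241 to 1.96, so power = Φ(λ - z_{α/2}) goes from Φ(1.8 - 2.241) = 0.33 to Φ(1.8 - 1.96) = 0.436.
• Type II error rate β = 1 - power therefore decreases (0.67 → 0.564).
Appropriate when false negatives are costly — here, keeping the old curriculum when the new one would have helped students.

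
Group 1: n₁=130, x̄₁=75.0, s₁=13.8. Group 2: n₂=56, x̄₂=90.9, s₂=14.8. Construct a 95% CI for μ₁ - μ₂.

Difference = -15.9. SE = √(13.8²/130 + 14.8²/56) = 2.319. CI = (-20.44, -11.36)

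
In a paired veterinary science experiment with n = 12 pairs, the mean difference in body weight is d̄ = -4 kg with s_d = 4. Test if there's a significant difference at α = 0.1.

t = d̄/(s_d/√n) = -4/(4/√12) = -3.464. df = 11, critical t = ±1.796. Reject H₀.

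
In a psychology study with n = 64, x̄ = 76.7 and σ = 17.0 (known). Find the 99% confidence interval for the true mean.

CI = x̄ ± z*(σ/√n) = 76.7 ± 2.576(17.0/√64) = 76.7 ± 5.47 = (71.23, 82.17)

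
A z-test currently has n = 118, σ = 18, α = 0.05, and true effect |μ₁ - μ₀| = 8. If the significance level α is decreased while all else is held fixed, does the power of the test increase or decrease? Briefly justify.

Power decreases: a smaller α raises the critical value, so less of the H₁ sampling distribution falls in the rejection region.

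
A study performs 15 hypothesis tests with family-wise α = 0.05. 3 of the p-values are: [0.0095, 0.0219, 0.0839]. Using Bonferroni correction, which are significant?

Bonferroni α = 0.05/15 = 0.00333. None of the given p-values are significant.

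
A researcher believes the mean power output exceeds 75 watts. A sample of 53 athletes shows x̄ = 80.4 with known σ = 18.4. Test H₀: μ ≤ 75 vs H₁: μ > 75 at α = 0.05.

z = 2.137. Critical value: 1.645. Reject H₀.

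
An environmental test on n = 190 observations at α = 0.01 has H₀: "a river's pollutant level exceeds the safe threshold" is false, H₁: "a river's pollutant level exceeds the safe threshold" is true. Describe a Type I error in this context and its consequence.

Type I error: rejecting H₀ when it is true — concluding that a river's pollutant level exceeds the safe threshold when in fact it is not. Consequence: shutting down a compliant factory unnecessarily.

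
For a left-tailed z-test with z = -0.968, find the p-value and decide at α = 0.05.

p = P(Z < -0.968) = Φ(-0.968) ≈ 0.1665. Since p ≥ 0.05, fail to reject H₀ (not significant) at α = 0.05.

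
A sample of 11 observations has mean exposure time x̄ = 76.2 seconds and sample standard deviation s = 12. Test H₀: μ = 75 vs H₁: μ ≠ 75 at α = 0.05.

t = (x̄ - μ₀)/(s/√n) = (76.2 - 75)/(12/√11) = 0.332. df = 10, critical t = ±2.228. Fail to reject H₀.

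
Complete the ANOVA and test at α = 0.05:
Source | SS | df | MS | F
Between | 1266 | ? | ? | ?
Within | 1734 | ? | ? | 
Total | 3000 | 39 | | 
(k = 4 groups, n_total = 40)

df_between = 3, df_within = 36. MS_between = 422.0, MS_within = 48.17. F = 8.761, F_crit ≈ 2.866. Reject H₀.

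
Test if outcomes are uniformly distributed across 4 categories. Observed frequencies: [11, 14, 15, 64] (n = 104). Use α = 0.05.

Expected = 26 each. χ² = Σ(O-E)²/E = 74.385. df = 3, critical value = 7.815. Reject H₀.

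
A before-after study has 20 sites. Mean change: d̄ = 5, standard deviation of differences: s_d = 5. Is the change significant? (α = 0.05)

t = d̄/(s_d/√n) = 5/(5/√20) = 4.472. df = 19, critical t = ±2.093. Reject H₀.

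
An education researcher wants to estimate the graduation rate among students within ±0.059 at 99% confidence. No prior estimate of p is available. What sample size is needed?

Conservative approach: use p = 0.5 (maximizes p(1-p) = 0.25). n = z²(0.25)/E² = 2.576²×0.25/0.059² = 476.6 → n = 477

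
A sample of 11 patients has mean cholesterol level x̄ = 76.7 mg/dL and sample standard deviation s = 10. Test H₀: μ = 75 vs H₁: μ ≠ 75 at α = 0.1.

t = (x̄ - μ₀)/(s/√n) = (76.7 - 75)/(10/√11) = 0.564. df = 10, critical t = ±1.812. Fail to reject H₀.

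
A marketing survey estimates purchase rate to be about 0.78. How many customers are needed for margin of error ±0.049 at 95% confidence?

n = z²p(1-p)/E² = 1.96²×0.78×0.22/0.049² = 274.6 → n = 275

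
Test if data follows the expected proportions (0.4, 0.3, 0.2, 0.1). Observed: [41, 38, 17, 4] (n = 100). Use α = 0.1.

Expected: [40.0, 30.0, 20.0, 10.0]. χ² = 6.208. df = 3, critical = 6.251. Fail to reject H₀.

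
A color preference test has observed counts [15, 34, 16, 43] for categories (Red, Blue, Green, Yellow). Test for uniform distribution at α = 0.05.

Expected = 27 each. χ² = Σ(O-E)²/E = 21.111. df = 3, critical value = 7.815. Reject H₀.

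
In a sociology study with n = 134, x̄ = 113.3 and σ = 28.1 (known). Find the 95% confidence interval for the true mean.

CI = x̄ ± z*(σ/√n) = 113.3 ± 1.96(28.1/√134) = 113.3 ± 4.76 = (108.54, 118.06)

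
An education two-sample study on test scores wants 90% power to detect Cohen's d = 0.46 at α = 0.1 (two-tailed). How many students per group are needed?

z_{α/2} = 1.645, z_β = Φ⁻¹(0.9) = 1.282. For small effect (d = 0.46): n per group = 2(z_{α/2} + z_β)²/d² = 2(1.645 + 1.282)²/0.46² = 81.0 → 81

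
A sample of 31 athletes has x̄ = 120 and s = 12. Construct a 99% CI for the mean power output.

CI = x̄ ± t*(s/√n) = 120 ± 2.75(12/√31) = (114.07, 125.93)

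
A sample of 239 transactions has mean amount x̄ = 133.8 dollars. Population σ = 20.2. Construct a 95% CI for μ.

CI = x̄ ± z*(σ/√n) = 133.8 ± 1.96(20.2/√239) = 133.8 ± 2.56 = (131.24, 136.36)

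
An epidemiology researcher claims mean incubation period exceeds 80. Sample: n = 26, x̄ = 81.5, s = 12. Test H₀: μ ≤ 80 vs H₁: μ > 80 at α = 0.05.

t = (81.5 - 80)/(12/√26) = 0.637, df = 25. Critical t = 1.708. Fail to reject H₀.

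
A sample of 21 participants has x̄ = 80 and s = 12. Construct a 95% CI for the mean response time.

CI = x̄ ± t*(s/√n) = 80 ± 2.086(12/√21) = (74.54, 85.46)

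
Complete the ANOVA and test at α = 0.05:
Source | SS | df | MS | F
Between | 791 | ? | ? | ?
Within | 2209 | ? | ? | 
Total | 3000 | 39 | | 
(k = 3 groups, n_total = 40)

df_between = 2, df_within = 37. MS_between = 395.5, MS_within = 59.7. F = 6.624, F_crit ≈ 3.252. Reject H₀.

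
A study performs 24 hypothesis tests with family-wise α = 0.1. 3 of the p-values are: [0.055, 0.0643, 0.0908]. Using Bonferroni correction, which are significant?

Bonferroni α = 0.1/24 = 0.00417. None of the given p-values are significant.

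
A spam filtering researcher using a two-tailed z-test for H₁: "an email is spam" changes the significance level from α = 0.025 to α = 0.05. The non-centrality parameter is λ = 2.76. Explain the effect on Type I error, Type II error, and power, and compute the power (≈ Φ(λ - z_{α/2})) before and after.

Increasing α from 0.025 to 0.05:
• Type I error rate increases (α is the Type I rate by definition).
• Critical value moves from z_{α/2} = 2.241 to 1.96, so power = Φ(λ - z_{α/2}) goes from Φ(2.76 - 2.241) = 0.698 to Φ(2.76 - 1.96) = 0.788.
• Type II error rate β = 1 - power therefore decreases (0.302 → 0.212).
Appropriate when false negatives are costly — here, a spam email lands in the inbox.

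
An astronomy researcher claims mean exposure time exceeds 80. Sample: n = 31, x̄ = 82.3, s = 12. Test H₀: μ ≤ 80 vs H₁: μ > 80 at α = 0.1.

t = (82.3 - 80)/(12/√31) = 1.067, df = 30. Critical t = 1.31. Fail to reject H₀.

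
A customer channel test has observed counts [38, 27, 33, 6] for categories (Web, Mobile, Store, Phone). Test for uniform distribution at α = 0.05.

Expected = 26 each. χ² = Σ(O-E)²/E = 22.846. df = 3, critical value = 7.815. Reject H₀.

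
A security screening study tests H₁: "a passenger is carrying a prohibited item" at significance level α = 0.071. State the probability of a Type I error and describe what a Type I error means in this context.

P(Type I error) = α = 0.071. A Type I error is rejecting H₀ when H₀ is actually true (false positive) — here, concluding that a passenger is carrying a prohibited item when in fact this is not the case. Consequence: detaining an innocent passenger — delay and inconvenience.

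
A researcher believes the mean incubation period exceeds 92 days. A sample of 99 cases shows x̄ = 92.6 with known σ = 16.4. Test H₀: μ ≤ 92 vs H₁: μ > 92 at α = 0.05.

z = 0.364. Critical value: 1.645. Fail to reject H₀.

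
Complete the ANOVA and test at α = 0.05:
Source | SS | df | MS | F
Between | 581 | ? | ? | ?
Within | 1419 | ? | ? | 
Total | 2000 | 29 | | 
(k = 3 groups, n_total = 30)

df_between = 2, df_within = 27. MS_between = 290.5, MS_within = 52.56. F = 5.527, F_crit ≈ 3.354. Reject H₀.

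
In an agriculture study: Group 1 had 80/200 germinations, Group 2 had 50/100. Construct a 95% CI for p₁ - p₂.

p̂₁ = 0.4, p̂₂ = 0.5. Difference = -0.1. CI = (-0.219, 0.019)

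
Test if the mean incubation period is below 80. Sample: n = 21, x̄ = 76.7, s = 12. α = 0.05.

t = (76.7 - 80)/(12/√21) = -1.26, df = 20. Critical t = -1.725. Fail to reject H₀.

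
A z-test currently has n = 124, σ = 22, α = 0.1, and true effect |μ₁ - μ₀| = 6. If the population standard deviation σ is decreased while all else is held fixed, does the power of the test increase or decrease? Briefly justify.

Power increases: a smaller σ shrinks the standard error σ/√n, moving the sampling distribution under H₁ further from the critical value.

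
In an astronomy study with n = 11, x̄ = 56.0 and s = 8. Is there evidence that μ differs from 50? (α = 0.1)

t = (x̄ - μ₀)/(s/√n) = (56.0 - 50)/(8/√11) = 2.487. df = 10, critical t = ±1.812. Reject H₀.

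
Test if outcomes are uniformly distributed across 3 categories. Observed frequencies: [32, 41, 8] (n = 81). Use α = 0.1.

Expected = 27 each. χ² = Σ(O-E)²/E = 21.556. df = 2, critical value = 4.605. Reject H₀.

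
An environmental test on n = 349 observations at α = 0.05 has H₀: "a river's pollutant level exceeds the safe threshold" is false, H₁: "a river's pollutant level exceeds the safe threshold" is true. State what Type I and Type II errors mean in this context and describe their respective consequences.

Type I (false positive): concluding that a river's pollutant level exceeds the safe threshold when it is not — shutting down a compliant factory unnecessarily. Type II (false negative): failing to conclude that a river's pollutant level exceeds the safe threshold when it is — allowing unsafe pollution to continue. Which is costlier depends on domain priorities and is a judgement call rather than a statistical fact.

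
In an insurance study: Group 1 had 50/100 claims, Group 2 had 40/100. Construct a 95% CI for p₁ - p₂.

p̂₁ = 0.5, p̂₂ = 0.4. Difference = 0.1. CI = (-0.037, 0.237)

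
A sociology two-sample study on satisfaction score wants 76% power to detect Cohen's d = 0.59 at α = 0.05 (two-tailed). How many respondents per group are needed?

z_{α/2} = 1.96, z_β = Φ⁻¹(0.76) = 0.706. For medium effect (d = 0.59): n per group = 2(z_{α/2} + z_β)²/d² = 2(1.96 + 0.706)²/0.59² = 40.8 → 41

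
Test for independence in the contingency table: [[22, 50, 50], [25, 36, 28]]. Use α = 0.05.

χ² = 3.603. df = 2, critical = 5.991. Fail to reject H₀. No evidence of dependence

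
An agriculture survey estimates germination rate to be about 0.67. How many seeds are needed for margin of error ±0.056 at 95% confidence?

n = z²p(1-p)/E² = 1.96²×0.67×0.33/0.056² = 270.8 → n = 271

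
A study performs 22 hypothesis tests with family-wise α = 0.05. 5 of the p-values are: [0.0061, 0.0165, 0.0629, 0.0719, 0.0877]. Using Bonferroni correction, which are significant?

Bonferroni α = 0.05/22 = 0.00227. None of the given p-values are significant.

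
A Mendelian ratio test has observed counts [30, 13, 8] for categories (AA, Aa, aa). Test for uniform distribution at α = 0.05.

Expected = 17 each. χ² = Σ(O-E)²/E = 15.647. df = 2, critical value = 5.991. Reject H₀.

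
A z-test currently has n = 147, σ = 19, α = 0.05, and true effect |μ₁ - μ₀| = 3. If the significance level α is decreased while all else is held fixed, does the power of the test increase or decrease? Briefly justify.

Power decreases: a smaller α raises the critical value, so less of the H₁ sampling distribution falls in the rejection region.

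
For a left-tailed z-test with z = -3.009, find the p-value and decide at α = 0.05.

p = P(Z < -3.009) = Φ(-3.009) ≈ 0.0013. Since p < 0.05, reject H₀ (significant) at α = 0.05.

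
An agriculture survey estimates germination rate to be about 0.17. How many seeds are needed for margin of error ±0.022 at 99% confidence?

n = z²p(1-p)/E² = 2.576²×0.17×0.83/0.022² = 1934.5 → n = 1935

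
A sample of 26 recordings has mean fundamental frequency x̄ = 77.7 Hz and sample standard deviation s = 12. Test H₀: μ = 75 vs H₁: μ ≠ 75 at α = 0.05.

t = (x̄ - μ₀)/(s/√n) = (77.7 - 75)/(12/√26) = 1.147. df = 25, critical t = ±2.06. Fail to reject H₀.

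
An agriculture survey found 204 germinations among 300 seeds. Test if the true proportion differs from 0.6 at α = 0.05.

p̂ = 0.68, p₀ = 0.6. z = (p̂ - p₀)/√(p₀(1-p₀)/n) = 2.828. Critical: ±1.96. Reject H₀.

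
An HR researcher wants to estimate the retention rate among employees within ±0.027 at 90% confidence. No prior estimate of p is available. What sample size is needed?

Conservative approach: use p = 0.5 (maximizes p(1-p) = 0.25). n = z²(0.25)/E² = 1.645²×0.25/0.027² = 928.0 → n = 928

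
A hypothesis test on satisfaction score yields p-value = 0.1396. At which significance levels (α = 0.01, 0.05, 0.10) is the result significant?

p = 0.1396. Not significant at any of the given levels.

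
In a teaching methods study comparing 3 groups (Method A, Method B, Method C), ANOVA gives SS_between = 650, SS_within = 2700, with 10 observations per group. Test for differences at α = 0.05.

df_between = 2, df_within = 27. F = MS_between/MS_within = 325.0/100.0 = 3.25. F_crit ≈ 3.354. Fail to reject H₀.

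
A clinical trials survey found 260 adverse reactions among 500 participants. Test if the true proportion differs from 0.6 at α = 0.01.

p̂ = 0.52, p₀ = 0.6. z = (p̂ - p₀)/√(p₀(1-p₀)/n) = -3.651. Critical: ±2.576. Reject H₀.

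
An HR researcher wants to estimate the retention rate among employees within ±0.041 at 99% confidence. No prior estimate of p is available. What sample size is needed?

Conservative approach: use p = 0.5 (maximizes p(1-p) = 0.25). n = z²(0.25)/E² = 2.576²×0.25/0.041² = 986.9 → n = 987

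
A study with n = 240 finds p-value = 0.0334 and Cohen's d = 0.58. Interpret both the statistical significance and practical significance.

Statistically significant (p = 0.0334 < 0.05). Cohen's d = 0.58 indicates a medium effect size. Both statistical and practical significance should be considered.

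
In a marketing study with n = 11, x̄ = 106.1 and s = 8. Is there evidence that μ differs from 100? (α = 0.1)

t = (x̄ - μ₀)/(s/√n) = (106.1 - 100)/(8/√11) = 2.529. df = 10, critical t = ±1.812. Reject H₀.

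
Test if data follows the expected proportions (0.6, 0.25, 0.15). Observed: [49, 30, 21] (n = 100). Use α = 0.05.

Expected: [60.0, 25.0, 15.0]. χ² = 5.417. df = 2, critical = 5.991. Fail to reject H₀.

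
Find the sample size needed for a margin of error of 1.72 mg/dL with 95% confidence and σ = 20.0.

n = (z*σ/E)² = (1.96×20.0/1.72)² = 519.4 → n = 520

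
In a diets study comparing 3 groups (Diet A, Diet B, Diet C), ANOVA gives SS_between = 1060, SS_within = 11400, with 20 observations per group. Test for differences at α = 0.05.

df_between = 2, df_within = 57. F = MS_between/MS_within = 530.0/200.0 = 2.65. F_crit ≈ 3.159. Fail to reject H₀.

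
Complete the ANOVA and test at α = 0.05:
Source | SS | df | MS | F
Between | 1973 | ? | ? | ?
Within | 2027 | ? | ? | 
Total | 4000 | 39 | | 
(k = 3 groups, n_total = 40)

df_between = 2, df_within = 37. MS_between = 986.5, MS_within = 54.78. F = 18.007, F_crit ≈ 3.252. Reject H₀.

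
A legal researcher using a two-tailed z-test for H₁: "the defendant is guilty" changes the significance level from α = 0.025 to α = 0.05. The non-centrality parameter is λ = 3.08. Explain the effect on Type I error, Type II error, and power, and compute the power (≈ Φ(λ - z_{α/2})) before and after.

Increasing α from 0.025 to 0.05:
• Type I error rate increases (α is the Type I rate by definition).
• Critical value moves from z_{α/2} = 2.241 to 1.96, so power = Φ(λ - z_{α/2}) goes from Φ(3.08 - 2.241) = 0.799 to Φ(3.08 - 1.96) = 0.869.
• Type II error rate β = 1 - power therefore decreases (0.201 → 0.131).
Appropriate when false negatives are costly — here, acquitting a guilty person.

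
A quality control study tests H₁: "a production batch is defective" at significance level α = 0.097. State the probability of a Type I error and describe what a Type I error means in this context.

P(Type I error) = α = 0.097. A Type I error is rejecting H₀ when H₀ is actually true (false positive) — here, concluding that a production batch is defective when in fact this is not the case. Consequence: scrapping a good batch — wasted material and cost for no reason.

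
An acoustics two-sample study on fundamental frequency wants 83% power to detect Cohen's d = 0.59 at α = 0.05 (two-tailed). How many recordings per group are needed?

z_{α/2} = 1.96, z_β = Φ⁻¹(0.83) = 0.954. For medium effect (d = 0.59): n per group = 2(z_{α/2} + z_β)²/d² = 2(1.96 + 0.954)²/0.59² = 48.8 → 49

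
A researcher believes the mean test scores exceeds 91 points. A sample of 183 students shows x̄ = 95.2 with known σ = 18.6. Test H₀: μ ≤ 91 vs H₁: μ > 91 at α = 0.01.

z = 3.055. Critical value: 2.33. Reject H₀.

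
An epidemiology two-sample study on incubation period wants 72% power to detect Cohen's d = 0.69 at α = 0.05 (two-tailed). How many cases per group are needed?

z_{α/2} = 1.96, z_β = Φ⁻¹(0.72) = 0.583. For medium effect (d = 0.69): n per group = 2(z_{α/2} + z_β)²/d² = 2(1.96 + 0.583)²/0.69² = 27.2 → 28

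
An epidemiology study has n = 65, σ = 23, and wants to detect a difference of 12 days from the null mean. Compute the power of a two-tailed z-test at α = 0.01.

SE = σ/√n = 23/√65 = 2.853. Non-centrality λ = d/SE = 12/2.853 = 4.206. Power ≈ Φ(λ - z_{α/2}) = Φ(4.206 - 2.576) = Φ(1.63) = 0.948.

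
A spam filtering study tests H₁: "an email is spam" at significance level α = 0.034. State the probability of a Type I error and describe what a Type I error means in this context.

P(Type I error) = α = 0.034. A Type I error is rejecting H₀ when H₀ is actually true (false positive) — here, concluding that an email is spam when in fact this is not the case. Consequence: a legitimate email is sent to the spam folder and the user misses it.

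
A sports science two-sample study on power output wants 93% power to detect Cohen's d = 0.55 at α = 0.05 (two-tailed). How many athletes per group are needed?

z_{α/2} = 1.96, z_β = Φ⁻¹(0.93) = 1.476. For medium effect (d = 0.55): n per group = 2(z_{α/2} + z_β)²/d² = 2(1.96 + 1.476)²/0.55² = 78.1 → 79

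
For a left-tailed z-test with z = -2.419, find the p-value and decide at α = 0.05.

p = P(Z < -2.419) = Φ(-2.419) ≈ 0.0078. Since p < 0.05, reject H₀ (significant) at α = 0.05.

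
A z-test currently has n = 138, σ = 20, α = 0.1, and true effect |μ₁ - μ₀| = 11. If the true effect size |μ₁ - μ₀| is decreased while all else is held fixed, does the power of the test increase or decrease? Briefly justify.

Power decreases: a smaller true effect decreases the non-centrality λ = |μ₁ - μ₀|/(σ/√n).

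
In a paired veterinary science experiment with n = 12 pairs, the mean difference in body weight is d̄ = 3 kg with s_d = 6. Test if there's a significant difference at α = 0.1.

t = d̄/(s_d/√n) = 3/(6/√12) = 1.732. df = 11, critical t = ±1.796. Fail to reject H₀.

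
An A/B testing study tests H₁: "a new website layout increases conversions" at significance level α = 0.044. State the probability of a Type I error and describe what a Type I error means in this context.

P(Type I error) = α = 0.044. A Type I error is rejecting H₀ when H₀ is actually true (false positive) — here, concluding that a new website layout increases conversions when in fact this is not the case. Consequence: rolling out a layout that doesn't actually help — wasted engineering effort.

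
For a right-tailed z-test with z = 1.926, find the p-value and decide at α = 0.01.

p = P(Z > 1.926) = 1 - Φ(1.926) ≈ 0.0271. Since p ≥ 0.01, fail to reject H₀ (not significant) at α = 0.01.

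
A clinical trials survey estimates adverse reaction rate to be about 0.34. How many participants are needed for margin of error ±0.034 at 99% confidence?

n = z²p(1-p)/E² = 2.576²×0.34×0.66/0.034² = 1288.1 → n = 1289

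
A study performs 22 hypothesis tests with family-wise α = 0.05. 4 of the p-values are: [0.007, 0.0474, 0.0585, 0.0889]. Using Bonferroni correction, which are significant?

Bonferroni α = 0.05/22 = 0.00227. None of the given p-values are significant.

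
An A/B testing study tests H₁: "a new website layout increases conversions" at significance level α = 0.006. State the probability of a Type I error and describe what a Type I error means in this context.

P(Type I error) = α = 0.006. A Type I error is rejecting H₀ when H₀ is actually true (false positive) — here, concluding that a new website layout increases conversions when in fact this is not the case. Consequence: rolling out a layout that doesn't actually help — wasted engineering effort.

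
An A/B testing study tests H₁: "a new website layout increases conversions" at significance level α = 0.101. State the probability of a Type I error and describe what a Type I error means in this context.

P(Type I error) = α = 0.101. A Type I error is rejecting H₀ when H₀ is actually true (false positive) — here, concluding that a new website layout increases conversions when in fact this is not the case. Consequence: rolling out a layout that doesn't actually help — wasted engineering effort.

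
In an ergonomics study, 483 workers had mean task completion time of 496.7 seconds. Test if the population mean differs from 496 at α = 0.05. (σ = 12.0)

z = (x̄ - μ₀)/(σ/√n) = (496.7 - 496)/(12.0/√483) = 1.282. Critical value: ±1.96. Since |1.282| ≤ 1.96, Fail to reject H₀.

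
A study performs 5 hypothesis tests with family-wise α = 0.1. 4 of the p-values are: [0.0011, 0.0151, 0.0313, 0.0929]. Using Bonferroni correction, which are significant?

Bonferroni α = 0.1/5 = 0.02. Significant p-values: [0.0011, 0.0151]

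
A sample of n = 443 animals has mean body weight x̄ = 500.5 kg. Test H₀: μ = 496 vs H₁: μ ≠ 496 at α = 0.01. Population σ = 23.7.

z = (x̄ - μ₀)/(σ/√n) = (500.5 - 496)/(23.7/√443) = 3.996. Critical value: ±2.576. Since |3.996| > 2.576, Reject H₀.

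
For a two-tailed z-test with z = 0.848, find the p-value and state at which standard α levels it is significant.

p = 2·P(Z > |0.848|) = 2·(1 - Φ(0.848)) ≈ 0.3964. Not significant at any standard level.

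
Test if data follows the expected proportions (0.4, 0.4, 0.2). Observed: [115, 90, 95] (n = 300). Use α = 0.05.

Expected: [120.0, 120.0, 60.0]. χ² = 28.125. df = 2, critical = 5.991. Reject H₀.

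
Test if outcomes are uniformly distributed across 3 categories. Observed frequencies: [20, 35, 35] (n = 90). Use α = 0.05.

Expected = 30 each. χ² = Σ(O-E)²/E = 5.0. df = 2, critical value = 5.991. Fail to reject H₀.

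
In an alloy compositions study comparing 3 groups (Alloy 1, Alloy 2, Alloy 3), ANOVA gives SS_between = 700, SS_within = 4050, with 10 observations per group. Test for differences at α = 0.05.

df_between = 2, df_within = 27. F = MS_between/MS_within = 350.0/150.0 = 2.333. F_crit ≈ 3.354. Fail to reject H₀.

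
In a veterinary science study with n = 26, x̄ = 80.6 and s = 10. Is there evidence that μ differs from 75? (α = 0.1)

t = (x̄ - μ₀)/(s/√n) = (80.6 - 75)/(10/√26) = 2.855. df = 25, critical t = ±1.708. Reject H₀.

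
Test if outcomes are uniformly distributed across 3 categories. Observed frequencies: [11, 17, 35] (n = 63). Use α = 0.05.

Expected = 21 each. χ² = Σ(O-E)²/E = 14.857. df = 2, critical value = 5.991. Reject H₀.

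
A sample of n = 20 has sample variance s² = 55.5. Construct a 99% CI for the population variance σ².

df = 19. χ²_{0.005} = 38.582, χ²_{0.995} = 6.844. CI for σ² = ((n-1)s²/χ²_{α/2}, (n-1)s²/χ²_{1-α/2}) = (19·55.5/38.582, 19·55.5/6.844) = (27.33, 154.08)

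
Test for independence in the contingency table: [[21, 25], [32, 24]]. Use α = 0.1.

χ² = 1.336. df = 1, critical = 2.706. Fail to reject H₀. No evidence of dependence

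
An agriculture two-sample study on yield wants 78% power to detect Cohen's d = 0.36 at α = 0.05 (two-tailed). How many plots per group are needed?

z_{α/2} = 1.96, z_β = Φ⁻¹(0.78) = 0.772. For small effect (d = 0.36): n per group = 2(z_{α/2} + z_β)²/d² = 2(1.96 + 0.772)²/0.36² = 115.2 → 116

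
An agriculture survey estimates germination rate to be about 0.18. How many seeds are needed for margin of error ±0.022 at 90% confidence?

n = z²p(1-p)/E² = 1.645²×0.18×0.82/0.022² = 825.2 → n = 826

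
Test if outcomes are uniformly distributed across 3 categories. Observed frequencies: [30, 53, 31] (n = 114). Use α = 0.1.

Expected = 38 each. χ² = Σ(O-E)²/E = 8.895. df = 2, critical value = 4.605. Reject H₀.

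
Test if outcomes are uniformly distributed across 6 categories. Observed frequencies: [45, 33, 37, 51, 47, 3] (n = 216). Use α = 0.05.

Expected = 36 each. χ² = Σ(O-E)²/E = 42.389. df = 5, critical value = 11.07. Reject H₀.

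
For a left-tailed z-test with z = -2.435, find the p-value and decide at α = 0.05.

p = P(Z < -2.435) = Φ(-2.435) ≈ 0.0074. Since p < 0.05, reject H₀ (significant) at α = 0.05.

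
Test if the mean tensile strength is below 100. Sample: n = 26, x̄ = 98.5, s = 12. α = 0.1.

t = (98.5 - 100)/(12/√26) = -0.637, df = 25. Critical t = -1.316. Fail to reject H₀.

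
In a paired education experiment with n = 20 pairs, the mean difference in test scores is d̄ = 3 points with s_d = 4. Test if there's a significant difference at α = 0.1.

t = d̄/(s_d/√n) = 3/(4/√20) = 3.354. df = 19, critical t = ±1.729. Reject H₀.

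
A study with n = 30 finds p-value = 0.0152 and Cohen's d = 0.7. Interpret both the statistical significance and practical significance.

Statistically significant (p = 0.0152 < 0.05). Cohen's d = 0.7 indicates a medium effect size. Both statistical and practical significance should be considered.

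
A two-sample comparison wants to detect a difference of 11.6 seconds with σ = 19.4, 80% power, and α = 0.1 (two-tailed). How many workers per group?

n per group = 2(z_α/2 + z_β)²σ²/d² = 2×(1.645 + 0.84)²×19.4²/11.6² = 34.5 → n = 35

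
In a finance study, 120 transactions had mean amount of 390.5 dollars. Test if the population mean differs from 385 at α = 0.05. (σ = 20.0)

z = (x̄ - μ₀)/(σ/√n) = (390.5 - 385)/(20.0/√120) = 3.012. Critical value: ±1.96. Since |3.012| > 1.96, Reject H₀.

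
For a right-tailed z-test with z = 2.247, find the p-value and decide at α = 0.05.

p = P(Z > 2.247) = 1 - Φ(2.247) ≈ 0.0123. Since p < 0.05, reject H₀ (significant) at α = 0.05.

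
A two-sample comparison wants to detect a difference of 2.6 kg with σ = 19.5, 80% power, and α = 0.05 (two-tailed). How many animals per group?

n per group = 2(z_α/2 + z_β)²σ²/d² = 2×(1.96 + 0.84)²×19.5²/2.6² = 882.0 → n = 882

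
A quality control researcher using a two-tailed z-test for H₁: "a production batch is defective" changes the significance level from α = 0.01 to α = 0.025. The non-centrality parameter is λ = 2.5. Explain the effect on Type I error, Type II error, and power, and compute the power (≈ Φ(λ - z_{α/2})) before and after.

Increasing α from 0.01 to 0.025:
• Type I error rate increases (α is the Type I rate by definition).
• Critical value moves from z_{α/2} = 2.576 to 2.241, so power = Φ(λ - z_{α/2}) goes from Φ(2.5 - 2.576) = 0.47 to Φ(2.5 - 2.241) = 0.602.
• Type II error rate β = 1 - power therefore decreases (0.53 → 0.398).
Appropriate when false negatives are costly — here, shipping a defective batch — faulty products reach customers.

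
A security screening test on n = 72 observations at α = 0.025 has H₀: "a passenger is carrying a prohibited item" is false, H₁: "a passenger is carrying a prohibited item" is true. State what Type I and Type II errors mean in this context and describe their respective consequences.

Type I (false positive): concluding that a passenger is carrying a prohibited item when it is not — detaining an innocent passenger — delay and inconvenience. Type II (false negative): failing to conclude that a passenger is carrying a prohibited item when it is — letting a prohibited item through — security breach. Which is costlier depends on domain priorities and is a judgement call rather than a statistical fact.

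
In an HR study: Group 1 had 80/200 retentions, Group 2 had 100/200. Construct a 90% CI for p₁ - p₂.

p̂₁ = 0.4, p̂₂ = 0.5. Difference = -0.1. CI = (-0.181, -0.019)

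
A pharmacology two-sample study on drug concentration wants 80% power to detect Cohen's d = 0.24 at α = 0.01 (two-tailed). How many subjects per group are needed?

z_{α/2} = 2.576, z_β = Φ⁻¹(0.8) = 0.842. For small effect (d = 0.24): n per group = 2(z_{α/2} + z_β)²/d² = 2(2.576 + 0.842)²/0.24² = 405.7 → 406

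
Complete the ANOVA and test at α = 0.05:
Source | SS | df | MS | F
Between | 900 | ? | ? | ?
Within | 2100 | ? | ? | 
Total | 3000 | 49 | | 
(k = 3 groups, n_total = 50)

df_between = 2, df_within = 47. MS_between = 450.0, MS_within = 44.68. F = 10.071, F_crit ≈ 3.195. Reject H₀.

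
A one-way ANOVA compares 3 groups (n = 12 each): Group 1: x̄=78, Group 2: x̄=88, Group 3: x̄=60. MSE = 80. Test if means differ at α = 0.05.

Grand mean = 75.33. SS_between = 4832.0, MS_between = 2416.0. F = 30.2, F_crit ≈ 3.285. Reject H₀.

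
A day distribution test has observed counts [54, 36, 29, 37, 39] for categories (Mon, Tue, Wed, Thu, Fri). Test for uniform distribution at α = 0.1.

Expected = 39 each. χ² = Σ(O-E)²/E = 8.667. df = 4, critical value = 7.779. Reject H₀.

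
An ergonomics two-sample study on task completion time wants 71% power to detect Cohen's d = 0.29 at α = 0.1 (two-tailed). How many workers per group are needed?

z_{α/2} = 1.645, z_β = Φ⁻¹(0.71) = 0.553. For small effect (d = 0.29): n per group = 2(z_{α/2} + z_β)²/d² = 2(1.645 + 0.553)²/0.29² = 114.9 → 115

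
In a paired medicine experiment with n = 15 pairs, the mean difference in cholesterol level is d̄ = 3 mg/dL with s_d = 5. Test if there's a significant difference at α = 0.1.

t = d̄/(s_d/√n) = 3/(5/√15) = 2.324. df = 14, critical t = ±1.761. Reject H₀.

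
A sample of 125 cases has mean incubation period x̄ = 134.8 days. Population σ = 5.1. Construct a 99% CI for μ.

CI = x̄ ± z*(σ/√n) = 134.8 ± 2.576(5.1/√125) = 134.8 ± 1.18 = (133.62, 135.98)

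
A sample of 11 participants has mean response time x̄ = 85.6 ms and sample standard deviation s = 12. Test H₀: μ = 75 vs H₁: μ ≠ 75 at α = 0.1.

t = (x̄ - μ₀)/(s/√n) = (85.6 - 75)/(12/√11) = 2.93. df = 10, critical t = ±1.812. Reject H₀.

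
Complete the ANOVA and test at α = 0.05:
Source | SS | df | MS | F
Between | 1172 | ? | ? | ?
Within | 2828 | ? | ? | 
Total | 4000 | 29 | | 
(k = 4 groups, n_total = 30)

df_between = 3, df_within = 26. MS_between = 390.67, MS_within = 108.77. F = 3.592, F_crit ≈ 2.975. Reject H₀.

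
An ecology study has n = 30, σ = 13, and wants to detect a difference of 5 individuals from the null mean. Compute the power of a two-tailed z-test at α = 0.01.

SE = σ/√n = 13/√30 = 2.373. Non-centrality λ = d/SE = 5/2.373 = 2.107. Power ≈ Φ(λ - z_{α/2}) = Φ(2.107 - 2.576) = Φ(-0.469) = 0.319.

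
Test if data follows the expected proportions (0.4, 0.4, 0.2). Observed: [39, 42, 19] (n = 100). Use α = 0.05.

Expected: [40.0, 40.0, 20.0]. χ² = 0.175. df = 2, critical = 5.991. Fail to reject H₀.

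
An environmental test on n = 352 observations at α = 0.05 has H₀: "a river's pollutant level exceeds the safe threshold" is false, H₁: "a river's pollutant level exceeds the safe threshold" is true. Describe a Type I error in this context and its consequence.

Type I error: rejecting H₀ when it is true — concluding that a river's pollutant level exceeds the safe threshold when in fact it is not. Consequence: shutting down a compliant factory unnecessarily.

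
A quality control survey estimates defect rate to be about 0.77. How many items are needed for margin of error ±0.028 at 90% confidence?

n = z²p(1-p)/E² = 1.645²×0.77×0.23/0.028² = 611.3 → n = 612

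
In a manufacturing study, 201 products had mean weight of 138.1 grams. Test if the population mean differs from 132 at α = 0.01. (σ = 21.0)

z = (x̄ - μ₀)/(σ/√n) = (138.1 - 132)/(21.0/√201) = 4.118. Critical value: ±2.576. Since |4.118| > 2.576, Reject H₀.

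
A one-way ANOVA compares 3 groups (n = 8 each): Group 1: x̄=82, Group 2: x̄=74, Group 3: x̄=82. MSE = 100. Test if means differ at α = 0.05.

Grand mean = 79.33. SS_between = 341.33, MS_between = 170.67. F = 1.707, F_crit ≈ 3.467. Fail to reject H₀.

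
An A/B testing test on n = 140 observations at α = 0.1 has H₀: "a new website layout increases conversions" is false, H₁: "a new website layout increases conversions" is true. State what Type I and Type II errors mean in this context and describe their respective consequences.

Type I (false positive): concluding that a new website layout increases conversions when it is not — rolling out a layout that doesn't actually help — wasted engineering effort. Type II (false negative): failing to conclude that a new website layout increases conversions when it is — discarding a layout that would have improved conversions — lost revenue. Which is costlier depends on domain priorities and is a judgement call rather than a statistical fact.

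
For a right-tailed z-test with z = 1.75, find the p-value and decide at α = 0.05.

p = P(Z > 1.75) = 1 - Φ(1.75) ≈ 0.0401. Since p < 0.05, reject H₀ (significant) at α = 0.05.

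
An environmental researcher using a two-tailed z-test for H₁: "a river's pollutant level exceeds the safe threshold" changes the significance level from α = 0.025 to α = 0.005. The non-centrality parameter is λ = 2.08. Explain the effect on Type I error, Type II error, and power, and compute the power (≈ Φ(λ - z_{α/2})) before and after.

Decreasing α from 0.025 to 0.005:
• Type I error rate decreases (α is the Type I rate by definition).
• Critical value moves from z_{α/2} = 2.241 to 2.807, so power = Φ(λ - z_{α/2}) goes from Φ(2.08 - 2.241) = 0.436 to Φ(2.08 - 2.807) = 0.234.
• Type II error rate β = 1 - power therefore increases (0.564 → 0.766).
Appropriate when false positives are costly — here, shutting down a compliant factory unnecessarily.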